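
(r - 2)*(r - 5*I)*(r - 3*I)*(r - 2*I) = r^4 - 2*r^3 - 10*I*r^3 - 31*r^2 + 20*I*r^2 + 62*r + 30*I*r - 60*I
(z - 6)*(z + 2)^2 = z^3 - 2*z^2 - 20*z - 24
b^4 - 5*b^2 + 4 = (b - 2)*(b - 1)*(b + 1)*(b + 2)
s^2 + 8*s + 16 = (s + 4)^2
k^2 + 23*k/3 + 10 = (k + 5/3)*(k + 6)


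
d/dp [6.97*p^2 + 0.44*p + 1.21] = 13.94*p + 0.44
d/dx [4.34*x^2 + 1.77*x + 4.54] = 8.68*x + 1.77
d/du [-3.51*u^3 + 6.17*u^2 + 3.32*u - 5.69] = -10.53*u^2 + 12.34*u + 3.32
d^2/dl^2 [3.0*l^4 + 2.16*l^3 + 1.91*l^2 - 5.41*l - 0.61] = 36.0*l^2 + 12.96*l + 3.82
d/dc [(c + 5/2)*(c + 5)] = 2*c + 15/2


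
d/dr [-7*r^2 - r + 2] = -14*r - 1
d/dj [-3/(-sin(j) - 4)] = -3*cos(j)/(sin(j) + 4)^2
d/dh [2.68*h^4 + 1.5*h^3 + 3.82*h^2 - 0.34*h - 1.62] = 10.72*h^3 + 4.5*h^2 + 7.64*h - 0.34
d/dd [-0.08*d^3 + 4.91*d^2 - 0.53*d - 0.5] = -0.24*d^2 + 9.82*d - 0.53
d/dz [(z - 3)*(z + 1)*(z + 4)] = 3*z^2 + 4*z - 11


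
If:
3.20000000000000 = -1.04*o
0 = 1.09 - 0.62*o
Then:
No Solution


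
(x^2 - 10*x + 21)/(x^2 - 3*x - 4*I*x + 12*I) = (x - 7)/(x - 4*I)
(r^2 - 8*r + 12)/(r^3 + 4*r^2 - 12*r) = (r - 6)/(r*(r + 6))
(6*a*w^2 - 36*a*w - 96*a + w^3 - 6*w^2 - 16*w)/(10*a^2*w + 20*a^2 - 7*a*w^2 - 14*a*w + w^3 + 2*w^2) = (6*a*w - 48*a + w^2 - 8*w)/(10*a^2 - 7*a*w + w^2)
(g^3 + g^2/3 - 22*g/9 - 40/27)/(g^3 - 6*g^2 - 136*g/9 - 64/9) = (g - 5/3)/(g - 8)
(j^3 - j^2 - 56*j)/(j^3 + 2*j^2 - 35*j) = (j - 8)/(j - 5)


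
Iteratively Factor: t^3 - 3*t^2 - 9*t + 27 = (t - 3)*(t^2 - 9) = (t - 3)^2*(t + 3)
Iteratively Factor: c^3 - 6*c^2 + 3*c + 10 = (c - 5)*(c^2 - c - 2) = (c - 5)*(c + 1)*(c - 2)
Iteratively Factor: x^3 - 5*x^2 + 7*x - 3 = (x - 1)*(x^2 - 4*x + 3) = (x - 1)^2*(x - 3)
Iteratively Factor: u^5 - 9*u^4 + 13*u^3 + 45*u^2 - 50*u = (u + 2)*(u^4 - 11*u^3 + 35*u^2 - 25*u) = u*(u + 2)*(u^3 - 11*u^2 + 35*u - 25) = u*(u - 5)*(u + 2)*(u^2 - 6*u + 5) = u*(u - 5)^2*(u + 2)*(u - 1)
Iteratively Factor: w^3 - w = (w - 1)*(w^2 + w) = w*(w - 1)*(w + 1)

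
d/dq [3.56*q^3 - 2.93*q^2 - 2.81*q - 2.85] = 10.68*q^2 - 5.86*q - 2.81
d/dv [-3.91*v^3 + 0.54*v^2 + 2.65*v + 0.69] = -11.73*v^2 + 1.08*v + 2.65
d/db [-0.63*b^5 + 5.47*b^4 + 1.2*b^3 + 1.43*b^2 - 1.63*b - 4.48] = -3.15*b^4 + 21.88*b^3 + 3.6*b^2 + 2.86*b - 1.63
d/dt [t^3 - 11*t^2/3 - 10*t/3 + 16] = 3*t^2 - 22*t/3 - 10/3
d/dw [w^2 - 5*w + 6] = 2*w - 5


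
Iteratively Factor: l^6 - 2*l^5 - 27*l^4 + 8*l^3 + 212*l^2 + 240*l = (l + 3)*(l^5 - 5*l^4 - 12*l^3 + 44*l^2 + 80*l) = (l + 2)*(l + 3)*(l^4 - 7*l^3 + 2*l^2 + 40*l) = (l - 4)*(l + 2)*(l + 3)*(l^3 - 3*l^2 - 10*l) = (l - 4)*(l + 2)^2*(l + 3)*(l^2 - 5*l) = (l - 5)*(l - 4)*(l + 2)^2*(l + 3)*(l)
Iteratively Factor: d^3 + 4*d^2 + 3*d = (d + 1)*(d^2 + 3*d) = d*(d + 1)*(d + 3)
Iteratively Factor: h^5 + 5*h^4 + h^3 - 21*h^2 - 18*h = (h + 1)*(h^4 + 4*h^3 - 3*h^2 - 18*h) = h*(h + 1)*(h^3 + 4*h^2 - 3*h - 18) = h*(h - 2)*(h + 1)*(h^2 + 6*h + 9) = h*(h - 2)*(h + 1)*(h + 3)*(h + 3)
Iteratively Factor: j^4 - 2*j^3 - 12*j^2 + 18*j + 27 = (j - 3)*(j^3 + j^2 - 9*j - 9) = (j - 3)^2*(j^2 + 4*j + 3) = (j - 3)^2*(j + 1)*(j + 3)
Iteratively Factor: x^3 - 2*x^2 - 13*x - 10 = (x - 5)*(x^2 + 3*x + 2) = (x - 5)*(x + 1)*(x + 2)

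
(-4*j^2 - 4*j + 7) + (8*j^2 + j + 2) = 4*j^2 - 3*j + 9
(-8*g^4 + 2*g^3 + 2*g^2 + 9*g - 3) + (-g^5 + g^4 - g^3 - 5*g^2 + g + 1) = -g^5 - 7*g^4 + g^3 - 3*g^2 + 10*g - 2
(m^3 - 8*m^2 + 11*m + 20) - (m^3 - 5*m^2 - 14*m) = -3*m^2 + 25*m + 20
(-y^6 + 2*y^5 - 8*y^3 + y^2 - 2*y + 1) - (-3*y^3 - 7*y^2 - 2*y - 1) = -y^6 + 2*y^5 - 5*y^3 + 8*y^2 + 2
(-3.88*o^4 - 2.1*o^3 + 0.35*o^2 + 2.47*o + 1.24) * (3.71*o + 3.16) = -14.3948*o^5 - 20.0518*o^4 - 5.3375*o^3 + 10.2697*o^2 + 12.4056*o + 3.9184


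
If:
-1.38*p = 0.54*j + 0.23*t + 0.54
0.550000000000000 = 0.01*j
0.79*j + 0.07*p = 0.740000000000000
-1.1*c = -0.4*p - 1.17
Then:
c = -220.81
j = 55.00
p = -610.14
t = 3529.38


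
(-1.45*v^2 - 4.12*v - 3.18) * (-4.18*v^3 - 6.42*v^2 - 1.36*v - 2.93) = 6.061*v^5 + 26.5306*v^4 + 41.7148*v^3 + 30.2673*v^2 + 16.3964*v + 9.3174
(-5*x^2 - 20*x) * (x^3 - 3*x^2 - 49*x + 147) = -5*x^5 - 5*x^4 + 305*x^3 + 245*x^2 - 2940*x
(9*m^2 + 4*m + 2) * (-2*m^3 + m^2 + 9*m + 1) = -18*m^5 + m^4 + 81*m^3 + 47*m^2 + 22*m + 2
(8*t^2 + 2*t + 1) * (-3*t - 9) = -24*t^3 - 78*t^2 - 21*t - 9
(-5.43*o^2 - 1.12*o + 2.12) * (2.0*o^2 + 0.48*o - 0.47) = -10.86*o^4 - 4.8464*o^3 + 6.2545*o^2 + 1.544*o - 0.9964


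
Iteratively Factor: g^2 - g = (g)*(g - 1)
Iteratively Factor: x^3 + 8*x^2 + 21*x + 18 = (x + 2)*(x^2 + 6*x + 9) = (x + 2)*(x + 3)*(x + 3)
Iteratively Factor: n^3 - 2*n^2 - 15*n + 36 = (n - 3)*(n^2 + n - 12) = (n - 3)*(n + 4)*(n - 3)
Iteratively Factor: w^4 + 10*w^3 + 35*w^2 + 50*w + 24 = (w + 3)*(w^3 + 7*w^2 + 14*w + 8) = (w + 2)*(w + 3)*(w^2 + 5*w + 4) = (w + 1)*(w + 2)*(w + 3)*(w + 4)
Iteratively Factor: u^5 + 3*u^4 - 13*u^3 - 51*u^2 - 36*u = (u + 3)*(u^4 - 13*u^2 - 12*u) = u*(u + 3)*(u^3 - 13*u - 12) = u*(u - 4)*(u + 3)*(u^2 + 4*u + 3) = u*(u - 4)*(u + 3)^2*(u + 1)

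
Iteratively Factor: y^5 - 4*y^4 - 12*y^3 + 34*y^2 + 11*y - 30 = (y - 2)*(y^4 - 2*y^3 - 16*y^2 + 2*y + 15) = (y - 2)*(y + 3)*(y^3 - 5*y^2 - y + 5) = (y - 2)*(y + 1)*(y + 3)*(y^2 - 6*y + 5) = (y - 5)*(y - 2)*(y + 1)*(y + 3)*(y - 1)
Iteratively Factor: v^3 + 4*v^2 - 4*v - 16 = (v + 2)*(v^2 + 2*v - 8) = (v - 2)*(v + 2)*(v + 4)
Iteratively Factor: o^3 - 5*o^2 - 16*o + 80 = (o - 5)*(o^2 - 16) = (o - 5)*(o + 4)*(o - 4)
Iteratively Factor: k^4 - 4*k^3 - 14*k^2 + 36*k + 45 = (k + 3)*(k^3 - 7*k^2 + 7*k + 15) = (k + 1)*(k + 3)*(k^2 - 8*k + 15) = (k - 5)*(k + 1)*(k + 3)*(k - 3)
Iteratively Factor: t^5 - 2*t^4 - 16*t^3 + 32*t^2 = (t + 4)*(t^4 - 6*t^3 + 8*t^2) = t*(t + 4)*(t^3 - 6*t^2 + 8*t) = t*(t - 2)*(t + 4)*(t^2 - 4*t) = t^2*(t - 2)*(t + 4)*(t - 4)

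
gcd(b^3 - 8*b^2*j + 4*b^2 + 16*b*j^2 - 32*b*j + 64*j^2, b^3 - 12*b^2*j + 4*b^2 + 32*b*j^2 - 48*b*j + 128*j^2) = b^2 - 4*b*j + 4*b - 16*j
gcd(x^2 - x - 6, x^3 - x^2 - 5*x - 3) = x - 3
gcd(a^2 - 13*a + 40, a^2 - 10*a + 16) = a - 8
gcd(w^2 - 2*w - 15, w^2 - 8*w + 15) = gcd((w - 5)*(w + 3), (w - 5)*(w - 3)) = w - 5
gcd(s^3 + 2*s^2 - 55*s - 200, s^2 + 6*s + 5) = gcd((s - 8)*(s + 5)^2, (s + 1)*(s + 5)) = s + 5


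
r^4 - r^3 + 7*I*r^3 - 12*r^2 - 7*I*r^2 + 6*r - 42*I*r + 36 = (r - 3)*(r + 2)*(r + I)*(r + 6*I)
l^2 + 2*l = l*(l + 2)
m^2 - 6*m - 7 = (m - 7)*(m + 1)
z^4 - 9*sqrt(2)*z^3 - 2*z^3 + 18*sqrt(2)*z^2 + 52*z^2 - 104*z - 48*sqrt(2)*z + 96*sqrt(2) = (z - 2)*(z - 4*sqrt(2))*(z - 3*sqrt(2))*(z - 2*sqrt(2))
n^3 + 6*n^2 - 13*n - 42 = (n - 3)*(n + 2)*(n + 7)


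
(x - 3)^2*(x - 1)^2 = x^4 - 8*x^3 + 22*x^2 - 24*x + 9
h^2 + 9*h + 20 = (h + 4)*(h + 5)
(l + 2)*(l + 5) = l^2 + 7*l + 10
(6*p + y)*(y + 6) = 6*p*y + 36*p + y^2 + 6*y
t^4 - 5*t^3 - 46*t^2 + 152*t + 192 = (t - 8)*(t - 4)*(t + 1)*(t + 6)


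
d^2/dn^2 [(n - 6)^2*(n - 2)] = 6*n - 28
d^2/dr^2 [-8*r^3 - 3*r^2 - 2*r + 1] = -48*r - 6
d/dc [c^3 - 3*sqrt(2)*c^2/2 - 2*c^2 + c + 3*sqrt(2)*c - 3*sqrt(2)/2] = 3*c^2 - 3*sqrt(2)*c - 4*c + 1 + 3*sqrt(2)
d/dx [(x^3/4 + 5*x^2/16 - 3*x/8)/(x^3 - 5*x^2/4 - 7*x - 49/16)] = 2*(-80*x^4 - 352*x^3 - 634*x^2 - 245*x + 147)/(256*x^6 - 640*x^5 - 3184*x^4 + 2912*x^3 + 14504*x^2 + 10976*x + 2401)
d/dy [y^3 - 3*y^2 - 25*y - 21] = 3*y^2 - 6*y - 25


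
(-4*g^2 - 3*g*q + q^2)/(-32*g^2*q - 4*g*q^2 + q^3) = (4*g^2 + 3*g*q - q^2)/(q*(32*g^2 + 4*g*q - q^2))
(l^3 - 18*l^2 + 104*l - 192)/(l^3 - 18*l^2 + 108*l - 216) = (l^2 - 12*l + 32)/(l^2 - 12*l + 36)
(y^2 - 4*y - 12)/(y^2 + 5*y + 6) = (y - 6)/(y + 3)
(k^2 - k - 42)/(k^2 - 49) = (k + 6)/(k + 7)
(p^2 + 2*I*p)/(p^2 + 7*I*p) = (p + 2*I)/(p + 7*I)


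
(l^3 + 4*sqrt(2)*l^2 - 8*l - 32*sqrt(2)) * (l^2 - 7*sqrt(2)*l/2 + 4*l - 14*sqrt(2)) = l^5 + sqrt(2)*l^4/2 + 4*l^4 - 36*l^3 + 2*sqrt(2)*l^3 - 144*l^2 - 4*sqrt(2)*l^2 - 16*sqrt(2)*l + 224*l + 896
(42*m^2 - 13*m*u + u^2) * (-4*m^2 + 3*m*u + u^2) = -168*m^4 + 178*m^3*u - m^2*u^2 - 10*m*u^3 + u^4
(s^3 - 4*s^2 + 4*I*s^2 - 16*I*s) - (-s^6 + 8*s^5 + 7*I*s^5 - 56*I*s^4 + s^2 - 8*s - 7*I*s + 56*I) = s^6 - 8*s^5 - 7*I*s^5 + 56*I*s^4 + s^3 - 5*s^2 + 4*I*s^2 + 8*s - 9*I*s - 56*I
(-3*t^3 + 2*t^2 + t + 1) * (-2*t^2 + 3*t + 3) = 6*t^5 - 13*t^4 - 5*t^3 + 7*t^2 + 6*t + 3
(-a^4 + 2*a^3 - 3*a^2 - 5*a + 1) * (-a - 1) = a^5 - a^4 + a^3 + 8*a^2 + 4*a - 1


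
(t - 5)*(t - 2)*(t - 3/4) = t^3 - 31*t^2/4 + 61*t/4 - 15/2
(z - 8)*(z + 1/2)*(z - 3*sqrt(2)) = z^3 - 15*z^2/2 - 3*sqrt(2)*z^2 - 4*z + 45*sqrt(2)*z/2 + 12*sqrt(2)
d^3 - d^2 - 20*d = d*(d - 5)*(d + 4)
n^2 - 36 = (n - 6)*(n + 6)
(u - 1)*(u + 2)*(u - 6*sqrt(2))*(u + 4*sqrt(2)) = u^4 - 2*sqrt(2)*u^3 + u^3 - 50*u^2 - 2*sqrt(2)*u^2 - 48*u + 4*sqrt(2)*u + 96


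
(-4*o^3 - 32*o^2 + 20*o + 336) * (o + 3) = -4*o^4 - 44*o^3 - 76*o^2 + 396*o + 1008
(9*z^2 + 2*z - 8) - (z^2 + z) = 8*z^2 + z - 8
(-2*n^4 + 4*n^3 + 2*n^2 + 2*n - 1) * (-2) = 4*n^4 - 8*n^3 - 4*n^2 - 4*n + 2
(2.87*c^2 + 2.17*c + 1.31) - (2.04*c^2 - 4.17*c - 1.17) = 0.83*c^2 + 6.34*c + 2.48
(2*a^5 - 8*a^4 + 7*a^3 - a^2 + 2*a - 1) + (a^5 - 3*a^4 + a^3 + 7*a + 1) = 3*a^5 - 11*a^4 + 8*a^3 - a^2 + 9*a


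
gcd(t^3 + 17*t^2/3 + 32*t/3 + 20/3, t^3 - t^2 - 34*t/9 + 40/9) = t + 2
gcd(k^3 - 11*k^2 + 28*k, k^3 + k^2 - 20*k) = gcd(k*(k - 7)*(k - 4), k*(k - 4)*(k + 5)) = k^2 - 4*k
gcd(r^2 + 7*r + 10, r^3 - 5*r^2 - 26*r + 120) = r + 5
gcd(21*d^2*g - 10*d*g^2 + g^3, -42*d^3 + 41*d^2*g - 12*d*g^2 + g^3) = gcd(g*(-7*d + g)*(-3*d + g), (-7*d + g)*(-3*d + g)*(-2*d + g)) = 21*d^2 - 10*d*g + g^2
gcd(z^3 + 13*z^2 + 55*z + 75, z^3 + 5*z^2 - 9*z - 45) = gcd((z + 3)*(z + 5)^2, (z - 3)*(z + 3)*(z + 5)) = z^2 + 8*z + 15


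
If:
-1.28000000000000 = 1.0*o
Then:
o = -1.28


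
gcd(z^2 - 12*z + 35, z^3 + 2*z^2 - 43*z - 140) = z - 7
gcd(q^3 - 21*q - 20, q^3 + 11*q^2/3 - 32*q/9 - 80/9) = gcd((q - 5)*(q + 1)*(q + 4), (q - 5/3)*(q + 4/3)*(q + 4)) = q + 4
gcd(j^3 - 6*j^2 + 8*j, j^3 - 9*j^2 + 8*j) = j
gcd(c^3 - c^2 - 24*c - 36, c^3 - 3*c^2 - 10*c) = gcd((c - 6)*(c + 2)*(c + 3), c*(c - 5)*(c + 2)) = c + 2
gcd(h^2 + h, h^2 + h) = h^2 + h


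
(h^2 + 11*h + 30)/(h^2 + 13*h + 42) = (h + 5)/(h + 7)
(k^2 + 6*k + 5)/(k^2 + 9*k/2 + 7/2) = 2*(k + 5)/(2*k + 7)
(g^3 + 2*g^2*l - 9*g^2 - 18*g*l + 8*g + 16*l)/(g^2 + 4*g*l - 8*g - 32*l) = (g^2 + 2*g*l - g - 2*l)/(g + 4*l)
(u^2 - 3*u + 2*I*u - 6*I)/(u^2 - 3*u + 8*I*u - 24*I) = (u + 2*I)/(u + 8*I)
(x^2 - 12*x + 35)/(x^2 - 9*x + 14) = (x - 5)/(x - 2)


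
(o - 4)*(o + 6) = o^2 + 2*o - 24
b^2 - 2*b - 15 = (b - 5)*(b + 3)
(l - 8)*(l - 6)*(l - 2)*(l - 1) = l^4 - 17*l^3 + 92*l^2 - 172*l + 96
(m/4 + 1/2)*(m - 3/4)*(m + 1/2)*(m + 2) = m^4/4 + 15*m^3/16 + 21*m^2/32 - 5*m/8 - 3/8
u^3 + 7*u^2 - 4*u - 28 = (u - 2)*(u + 2)*(u + 7)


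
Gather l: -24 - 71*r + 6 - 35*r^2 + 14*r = -35*r^2 - 57*r - 18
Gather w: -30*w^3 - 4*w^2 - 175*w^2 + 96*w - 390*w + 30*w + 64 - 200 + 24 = -30*w^3 - 179*w^2 - 264*w - 112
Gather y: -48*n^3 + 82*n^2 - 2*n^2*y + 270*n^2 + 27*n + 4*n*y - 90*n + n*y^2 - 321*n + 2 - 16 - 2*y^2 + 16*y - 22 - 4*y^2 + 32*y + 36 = -48*n^3 + 352*n^2 - 384*n + y^2*(n - 6) + y*(-2*n^2 + 4*n + 48)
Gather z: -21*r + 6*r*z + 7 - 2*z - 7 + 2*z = 6*r*z - 21*r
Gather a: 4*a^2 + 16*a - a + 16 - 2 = 4*a^2 + 15*a + 14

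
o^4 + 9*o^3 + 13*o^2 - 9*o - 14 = (o - 1)*(o + 1)*(o + 2)*(o + 7)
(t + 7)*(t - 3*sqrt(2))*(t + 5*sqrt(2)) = t^3 + 2*sqrt(2)*t^2 + 7*t^2 - 30*t + 14*sqrt(2)*t - 210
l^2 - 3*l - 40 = (l - 8)*(l + 5)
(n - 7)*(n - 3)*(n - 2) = n^3 - 12*n^2 + 41*n - 42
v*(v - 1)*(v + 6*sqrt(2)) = v^3 - v^2 + 6*sqrt(2)*v^2 - 6*sqrt(2)*v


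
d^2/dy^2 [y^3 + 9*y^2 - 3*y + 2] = 6*y + 18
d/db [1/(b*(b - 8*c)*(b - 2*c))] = (-b*(b - 8*c) - b*(b - 2*c) - (b - 8*c)*(b - 2*c))/(b^2*(b - 8*c)^2*(b - 2*c)^2)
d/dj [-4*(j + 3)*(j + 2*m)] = -8*j - 8*m - 12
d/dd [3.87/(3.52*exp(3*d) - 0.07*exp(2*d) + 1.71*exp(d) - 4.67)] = (-40.8672*exp(2*d) + 0.5418*exp(d) - 6.6177)*exp(d)/(3.52*exp(3*d) - 0.07*exp(2*d) + 1.71*exp(d) - 4.67)^2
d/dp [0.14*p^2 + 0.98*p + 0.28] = 0.28*p + 0.98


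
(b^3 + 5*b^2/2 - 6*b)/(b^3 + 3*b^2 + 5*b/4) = 2*(2*b^2 + 5*b - 12)/(4*b^2 + 12*b + 5)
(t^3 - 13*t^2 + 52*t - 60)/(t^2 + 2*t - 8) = (t^2 - 11*t + 30)/(t + 4)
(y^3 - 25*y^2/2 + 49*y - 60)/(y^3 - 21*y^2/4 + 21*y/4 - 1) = 2*(2*y^2 - 17*y + 30)/(4*y^2 - 5*y + 1)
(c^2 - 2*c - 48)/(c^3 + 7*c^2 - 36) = (c - 8)/(c^2 + c - 6)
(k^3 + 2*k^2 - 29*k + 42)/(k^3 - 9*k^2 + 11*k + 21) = (k^2 + 5*k - 14)/(k^2 - 6*k - 7)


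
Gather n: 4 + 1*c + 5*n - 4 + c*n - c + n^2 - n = n^2 + n*(c + 4)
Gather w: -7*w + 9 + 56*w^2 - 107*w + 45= 56*w^2 - 114*w + 54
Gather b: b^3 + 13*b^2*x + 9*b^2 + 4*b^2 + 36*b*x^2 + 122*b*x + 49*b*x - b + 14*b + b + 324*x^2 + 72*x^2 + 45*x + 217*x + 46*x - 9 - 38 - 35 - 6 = b^3 + b^2*(13*x + 13) + b*(36*x^2 + 171*x + 14) + 396*x^2 + 308*x - 88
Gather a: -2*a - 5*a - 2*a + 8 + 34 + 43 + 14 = 99 - 9*a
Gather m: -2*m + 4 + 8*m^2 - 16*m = 8*m^2 - 18*m + 4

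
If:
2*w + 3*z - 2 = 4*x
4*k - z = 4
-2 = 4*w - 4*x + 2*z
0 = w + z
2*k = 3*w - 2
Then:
No Solution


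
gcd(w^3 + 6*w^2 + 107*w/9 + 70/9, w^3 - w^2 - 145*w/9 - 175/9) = w^2 + 4*w + 35/9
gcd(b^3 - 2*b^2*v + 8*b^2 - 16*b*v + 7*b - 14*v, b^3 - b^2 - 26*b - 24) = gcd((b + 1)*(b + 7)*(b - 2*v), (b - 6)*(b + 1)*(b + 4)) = b + 1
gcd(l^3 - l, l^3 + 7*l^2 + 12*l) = l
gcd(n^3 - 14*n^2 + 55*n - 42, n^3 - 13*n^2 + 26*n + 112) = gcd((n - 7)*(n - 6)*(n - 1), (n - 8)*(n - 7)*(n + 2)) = n - 7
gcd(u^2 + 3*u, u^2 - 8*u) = u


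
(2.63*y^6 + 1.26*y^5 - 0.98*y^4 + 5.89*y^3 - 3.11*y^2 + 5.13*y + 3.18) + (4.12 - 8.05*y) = 2.63*y^6 + 1.26*y^5 - 0.98*y^4 + 5.89*y^3 - 3.11*y^2 - 2.92*y + 7.3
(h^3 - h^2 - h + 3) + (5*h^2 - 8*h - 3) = h^3 + 4*h^2 - 9*h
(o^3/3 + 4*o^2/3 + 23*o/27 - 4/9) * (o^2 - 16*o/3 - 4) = o^5/3 - 4*o^4/9 - 205*o^3/27 - 836*o^2/81 - 28*o/27 + 16/9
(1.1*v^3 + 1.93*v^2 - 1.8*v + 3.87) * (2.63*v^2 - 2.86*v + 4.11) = 2.893*v^5 + 1.9299*v^4 - 5.7328*v^3 + 23.2584*v^2 - 18.4662*v + 15.9057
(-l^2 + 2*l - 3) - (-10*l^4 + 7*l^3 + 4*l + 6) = 10*l^4 - 7*l^3 - l^2 - 2*l - 9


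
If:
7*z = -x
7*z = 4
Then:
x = -4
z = 4/7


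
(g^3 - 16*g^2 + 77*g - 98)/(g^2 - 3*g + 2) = (g^2 - 14*g + 49)/(g - 1)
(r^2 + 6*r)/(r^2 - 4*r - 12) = r*(r + 6)/(r^2 - 4*r - 12)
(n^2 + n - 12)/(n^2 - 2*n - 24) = (n - 3)/(n - 6)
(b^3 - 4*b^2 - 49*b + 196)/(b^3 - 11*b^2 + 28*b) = (b + 7)/b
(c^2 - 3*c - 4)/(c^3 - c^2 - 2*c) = (c - 4)/(c*(c - 2))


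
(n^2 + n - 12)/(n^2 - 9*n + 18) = (n + 4)/(n - 6)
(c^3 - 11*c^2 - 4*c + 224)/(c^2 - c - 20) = (c^2 - 15*c + 56)/(c - 5)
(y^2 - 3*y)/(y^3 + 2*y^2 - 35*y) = (y - 3)/(y^2 + 2*y - 35)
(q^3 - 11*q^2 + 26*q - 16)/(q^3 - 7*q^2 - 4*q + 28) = (q^2 - 9*q + 8)/(q^2 - 5*q - 14)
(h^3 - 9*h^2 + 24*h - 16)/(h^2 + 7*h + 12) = (h^3 - 9*h^2 + 24*h - 16)/(h^2 + 7*h + 12)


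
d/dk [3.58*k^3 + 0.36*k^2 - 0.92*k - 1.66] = 10.74*k^2 + 0.72*k - 0.92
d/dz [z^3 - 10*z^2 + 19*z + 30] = 3*z^2 - 20*z + 19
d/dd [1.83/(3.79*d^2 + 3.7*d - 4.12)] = (-13.8714*d - 6.771)/(3.79*d^2 + 3.7*d - 4.12)^2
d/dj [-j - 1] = -1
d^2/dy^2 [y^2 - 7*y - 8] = 2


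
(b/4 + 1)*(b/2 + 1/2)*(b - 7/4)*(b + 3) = b^4/8 + 25*b^3/32 + 5*b^2/8 - 85*b/32 - 21/8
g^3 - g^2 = g^2*(g - 1)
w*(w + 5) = w^2 + 5*w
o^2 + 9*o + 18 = (o + 3)*(o + 6)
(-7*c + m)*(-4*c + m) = 28*c^2 - 11*c*m + m^2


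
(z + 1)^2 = z^2 + 2*z + 1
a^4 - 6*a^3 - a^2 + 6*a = a*(a - 6)*(a - 1)*(a + 1)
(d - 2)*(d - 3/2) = d^2 - 7*d/2 + 3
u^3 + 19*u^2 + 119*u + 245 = (u + 5)*(u + 7)^2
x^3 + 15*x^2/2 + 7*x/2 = x*(x + 1/2)*(x + 7)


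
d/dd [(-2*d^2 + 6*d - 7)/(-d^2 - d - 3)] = (8*d^2 - 2*d - 25)/(d^4 + 2*d^3 + 7*d^2 + 6*d + 9)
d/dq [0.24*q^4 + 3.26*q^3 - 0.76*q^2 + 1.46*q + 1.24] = 0.96*q^3 + 9.78*q^2 - 1.52*q + 1.46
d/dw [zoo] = 0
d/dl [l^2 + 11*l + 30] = 2*l + 11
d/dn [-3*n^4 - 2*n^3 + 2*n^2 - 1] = 2*n*(-6*n^2 - 3*n + 2)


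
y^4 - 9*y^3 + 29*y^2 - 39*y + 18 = (y - 3)^2*(y - 2)*(y - 1)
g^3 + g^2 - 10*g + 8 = (g - 2)*(g - 1)*(g + 4)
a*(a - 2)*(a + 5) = a^3 + 3*a^2 - 10*a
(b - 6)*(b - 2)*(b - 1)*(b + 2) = b^4 - 7*b^3 + 2*b^2 + 28*b - 24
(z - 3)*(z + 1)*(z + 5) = z^3 + 3*z^2 - 13*z - 15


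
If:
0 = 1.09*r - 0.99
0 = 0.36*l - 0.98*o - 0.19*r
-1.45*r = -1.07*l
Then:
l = 1.23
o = 0.28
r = 0.91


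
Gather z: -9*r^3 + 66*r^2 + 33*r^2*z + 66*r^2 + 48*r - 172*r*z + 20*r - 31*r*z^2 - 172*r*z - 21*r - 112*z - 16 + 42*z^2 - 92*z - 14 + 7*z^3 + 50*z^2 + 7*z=-9*r^3 + 132*r^2 + 47*r + 7*z^3 + z^2*(92 - 31*r) + z*(33*r^2 - 344*r - 197) - 30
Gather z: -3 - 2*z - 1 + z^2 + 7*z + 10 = z^2 + 5*z + 6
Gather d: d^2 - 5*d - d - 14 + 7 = d^2 - 6*d - 7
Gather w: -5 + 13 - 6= 2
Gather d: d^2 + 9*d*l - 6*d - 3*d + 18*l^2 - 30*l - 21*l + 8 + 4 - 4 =d^2 + d*(9*l - 9) + 18*l^2 - 51*l + 8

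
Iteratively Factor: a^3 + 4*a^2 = (a + 4)*(a^2) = a*(a + 4)*(a)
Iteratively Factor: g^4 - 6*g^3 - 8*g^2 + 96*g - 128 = (g - 4)*(g^3 - 2*g^2 - 16*g + 32) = (g - 4)*(g + 4)*(g^2 - 6*g + 8) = (g - 4)*(g - 2)*(g + 4)*(g - 4)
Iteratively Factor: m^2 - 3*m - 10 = (m + 2)*(m - 5)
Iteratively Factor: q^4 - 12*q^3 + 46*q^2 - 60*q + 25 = (q - 5)*(q^3 - 7*q^2 + 11*q - 5) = (q - 5)*(q - 1)*(q^2 - 6*q + 5) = (q - 5)*(q - 1)^2*(q - 5)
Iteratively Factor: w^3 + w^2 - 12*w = (w + 4)*(w^2 - 3*w) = w*(w + 4)*(w - 3)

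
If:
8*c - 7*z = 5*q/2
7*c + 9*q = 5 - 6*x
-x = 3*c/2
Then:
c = 63*z/67 + 25/134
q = 14*z/67 + 40/67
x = -189*z/134 - 75/268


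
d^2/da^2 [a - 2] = 0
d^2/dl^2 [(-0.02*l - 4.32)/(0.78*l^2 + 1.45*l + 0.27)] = (-(0.02*l + 4.32)*(1.56*l + 1.45)*(3.12*l + 2.9) + (0.0936*l + 6.7972)*(0.78*l^2 + 1.45*l + 0.27))/(0.78*l^2 + 1.45*l + 0.27)^3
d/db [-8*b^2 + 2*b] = 2 - 16*b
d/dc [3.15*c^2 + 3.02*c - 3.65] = 6.3*c + 3.02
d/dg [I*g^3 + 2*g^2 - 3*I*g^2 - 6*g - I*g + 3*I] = 3*I*g^2 + g*(4 - 6*I) - 6 - I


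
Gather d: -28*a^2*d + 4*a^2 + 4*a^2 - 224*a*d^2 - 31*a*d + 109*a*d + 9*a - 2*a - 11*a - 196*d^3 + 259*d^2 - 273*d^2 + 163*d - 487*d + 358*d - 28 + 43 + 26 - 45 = 8*a^2 - 4*a - 196*d^3 + d^2*(-224*a - 14) + d*(-28*a^2 + 78*a + 34) - 4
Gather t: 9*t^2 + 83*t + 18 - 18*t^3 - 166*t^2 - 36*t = -18*t^3 - 157*t^2 + 47*t + 18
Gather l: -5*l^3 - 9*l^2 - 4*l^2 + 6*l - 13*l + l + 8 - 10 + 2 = -5*l^3 - 13*l^2 - 6*l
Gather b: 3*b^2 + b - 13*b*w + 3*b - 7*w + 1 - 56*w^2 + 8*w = 3*b^2 + b*(4 - 13*w) - 56*w^2 + w + 1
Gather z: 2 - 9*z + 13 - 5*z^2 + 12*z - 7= -5*z^2 + 3*z + 8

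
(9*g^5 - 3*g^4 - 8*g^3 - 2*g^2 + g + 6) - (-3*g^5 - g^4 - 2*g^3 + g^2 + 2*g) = 12*g^5 - 2*g^4 - 6*g^3 - 3*g^2 - g + 6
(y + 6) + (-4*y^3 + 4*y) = -4*y^3 + 5*y + 6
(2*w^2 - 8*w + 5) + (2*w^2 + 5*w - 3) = 4*w^2 - 3*w + 2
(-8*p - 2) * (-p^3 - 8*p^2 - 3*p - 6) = 8*p^4 + 66*p^3 + 40*p^2 + 54*p + 12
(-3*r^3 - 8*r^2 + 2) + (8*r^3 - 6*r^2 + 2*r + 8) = 5*r^3 - 14*r^2 + 2*r + 10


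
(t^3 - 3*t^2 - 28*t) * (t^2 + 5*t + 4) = t^5 + 2*t^4 - 39*t^3 - 152*t^2 - 112*t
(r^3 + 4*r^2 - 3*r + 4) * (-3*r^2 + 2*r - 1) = -3*r^5 - 10*r^4 + 16*r^3 - 22*r^2 + 11*r - 4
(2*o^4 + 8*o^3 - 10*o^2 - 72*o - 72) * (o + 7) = 2*o^5 + 22*o^4 + 46*o^3 - 142*o^2 - 576*o - 504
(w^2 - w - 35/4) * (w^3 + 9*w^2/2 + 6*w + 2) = w^5 + 7*w^4/2 - 29*w^3/4 - 347*w^2/8 - 109*w/2 - 35/2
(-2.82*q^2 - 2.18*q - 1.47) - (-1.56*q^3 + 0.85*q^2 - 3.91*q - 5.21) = 1.56*q^3 - 3.67*q^2 + 1.73*q + 3.74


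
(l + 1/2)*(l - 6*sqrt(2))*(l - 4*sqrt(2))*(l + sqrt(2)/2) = l^4 - 19*sqrt(2)*l^3/2 + l^3/2 - 19*sqrt(2)*l^2/4 + 38*l^2 + 19*l + 24*sqrt(2)*l + 12*sqrt(2)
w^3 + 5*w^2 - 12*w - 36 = (w - 3)*(w + 2)*(w + 6)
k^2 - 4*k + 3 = (k - 3)*(k - 1)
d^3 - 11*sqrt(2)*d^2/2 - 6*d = d*(d - 6*sqrt(2))*(d + sqrt(2)/2)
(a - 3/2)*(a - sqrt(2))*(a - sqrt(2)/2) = a^3 - 3*sqrt(2)*a^2/2 - 3*a^2/2 + a + 9*sqrt(2)*a/4 - 3/2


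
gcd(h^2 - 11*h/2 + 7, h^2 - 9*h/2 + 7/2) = h - 7/2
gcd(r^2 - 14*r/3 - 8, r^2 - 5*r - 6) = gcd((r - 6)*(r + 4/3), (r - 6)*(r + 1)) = r - 6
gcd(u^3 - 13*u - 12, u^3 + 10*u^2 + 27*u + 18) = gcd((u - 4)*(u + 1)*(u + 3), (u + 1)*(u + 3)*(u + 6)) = u^2 + 4*u + 3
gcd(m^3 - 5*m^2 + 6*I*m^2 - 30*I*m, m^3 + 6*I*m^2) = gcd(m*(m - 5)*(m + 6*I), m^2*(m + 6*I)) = m^2 + 6*I*m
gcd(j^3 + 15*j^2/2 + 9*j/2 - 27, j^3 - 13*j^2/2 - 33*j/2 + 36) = j^2 + 3*j/2 - 9/2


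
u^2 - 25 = (u - 5)*(u + 5)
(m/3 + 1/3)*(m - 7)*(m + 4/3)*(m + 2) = m^4/3 - 8*m^3/9 - 73*m^2/9 - 118*m/9 - 56/9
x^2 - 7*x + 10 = (x - 5)*(x - 2)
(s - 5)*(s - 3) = s^2 - 8*s + 15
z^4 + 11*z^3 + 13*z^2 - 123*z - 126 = (z - 3)*(z + 1)*(z + 6)*(z + 7)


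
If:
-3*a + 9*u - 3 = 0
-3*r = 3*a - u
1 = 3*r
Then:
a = -1/4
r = 1/3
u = 1/4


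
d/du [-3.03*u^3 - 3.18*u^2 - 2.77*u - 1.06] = -9.09*u^2 - 6.36*u - 2.77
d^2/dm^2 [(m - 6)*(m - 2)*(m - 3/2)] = 6*m - 19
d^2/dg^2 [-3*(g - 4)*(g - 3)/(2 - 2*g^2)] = 3*(-7*g^3 + 39*g^2 - 21*g + 13)/(g^6 - 3*g^4 + 3*g^2 - 1)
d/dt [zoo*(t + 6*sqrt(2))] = zoo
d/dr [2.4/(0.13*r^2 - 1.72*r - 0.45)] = (4.128 - 0.624*r)/(-0.13*r^2 + 1.72*r + 0.45)^2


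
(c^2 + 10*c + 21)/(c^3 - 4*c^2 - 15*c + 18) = (c + 7)/(c^2 - 7*c + 6)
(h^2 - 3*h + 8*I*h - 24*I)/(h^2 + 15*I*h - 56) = (h - 3)/(h + 7*I)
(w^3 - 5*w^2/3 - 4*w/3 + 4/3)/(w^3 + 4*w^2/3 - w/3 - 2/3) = (w - 2)/(w + 1)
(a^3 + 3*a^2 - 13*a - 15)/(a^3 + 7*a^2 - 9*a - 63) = (a^2 + 6*a + 5)/(a^2 + 10*a + 21)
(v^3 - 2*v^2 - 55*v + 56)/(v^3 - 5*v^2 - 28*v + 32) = (v + 7)/(v + 4)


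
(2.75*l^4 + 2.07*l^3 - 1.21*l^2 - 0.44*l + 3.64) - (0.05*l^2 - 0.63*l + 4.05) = 2.75*l^4 + 2.07*l^3 - 1.26*l^2 + 0.19*l - 0.41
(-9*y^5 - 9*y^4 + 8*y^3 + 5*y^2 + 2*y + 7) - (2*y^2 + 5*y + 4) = -9*y^5 - 9*y^4 + 8*y^3 + 3*y^2 - 3*y + 3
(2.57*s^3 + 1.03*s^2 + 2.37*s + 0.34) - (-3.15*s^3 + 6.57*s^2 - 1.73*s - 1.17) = 5.72*s^3 - 5.54*s^2 + 4.1*s + 1.51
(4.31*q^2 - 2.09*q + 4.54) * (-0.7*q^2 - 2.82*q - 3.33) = -3.017*q^4 - 10.6912*q^3 - 11.6365*q^2 - 5.8431*q - 15.1182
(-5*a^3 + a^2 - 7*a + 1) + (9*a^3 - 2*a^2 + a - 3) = 4*a^3 - a^2 - 6*a - 2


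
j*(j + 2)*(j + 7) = j^3 + 9*j^2 + 14*j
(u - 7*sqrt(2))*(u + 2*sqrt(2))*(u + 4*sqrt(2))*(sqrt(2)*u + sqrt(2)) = sqrt(2)*u^4 - 2*u^3 + sqrt(2)*u^3 - 68*sqrt(2)*u^2 - 2*u^2 - 224*u - 68*sqrt(2)*u - 224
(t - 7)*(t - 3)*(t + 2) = t^3 - 8*t^2 + t + 42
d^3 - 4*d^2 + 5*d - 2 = (d - 2)*(d - 1)^2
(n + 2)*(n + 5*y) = n^2 + 5*n*y + 2*n + 10*y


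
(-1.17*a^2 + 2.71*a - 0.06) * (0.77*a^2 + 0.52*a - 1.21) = -0.9009*a^4 + 1.4783*a^3 + 2.7787*a^2 - 3.3103*a + 0.0726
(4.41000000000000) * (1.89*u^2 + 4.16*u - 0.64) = 8.3349*u^2 + 18.3456*u - 2.8224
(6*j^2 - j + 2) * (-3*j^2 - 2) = -18*j^4 + 3*j^3 - 18*j^2 + 2*j - 4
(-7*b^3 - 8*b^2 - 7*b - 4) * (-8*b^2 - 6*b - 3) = 56*b^5 + 106*b^4 + 125*b^3 + 98*b^2 + 45*b + 12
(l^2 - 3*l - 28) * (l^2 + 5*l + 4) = l^4 + 2*l^3 - 39*l^2 - 152*l - 112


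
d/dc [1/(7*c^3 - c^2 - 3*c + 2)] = (-21*c^2 + 2*c + 3)/(7*c^3 - c^2 - 3*c + 2)^2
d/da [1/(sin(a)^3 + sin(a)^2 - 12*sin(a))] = (-3*sin(a)^2 - 2*sin(a) + 12)*cos(a)/((sin(a)^2 + sin(a) - 12)^2*sin(a)^2)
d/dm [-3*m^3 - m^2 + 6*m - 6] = -9*m^2 - 2*m + 6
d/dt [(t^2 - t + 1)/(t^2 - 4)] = (t^2 - 10*t + 4)/(t^4 - 8*t^2 + 16)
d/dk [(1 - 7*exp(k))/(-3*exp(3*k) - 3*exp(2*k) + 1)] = (-3*(3*exp(k) + 2)*(7*exp(k) - 1)*exp(k) + 21*exp(3*k) + 21*exp(2*k) - 7)*exp(k)/(3*exp(3*k) + 3*exp(2*k) - 1)^2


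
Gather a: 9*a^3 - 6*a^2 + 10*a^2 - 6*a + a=9*a^3 + 4*a^2 - 5*a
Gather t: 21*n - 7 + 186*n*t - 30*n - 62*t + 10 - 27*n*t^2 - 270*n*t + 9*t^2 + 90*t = -9*n + t^2*(9 - 27*n) + t*(28 - 84*n) + 3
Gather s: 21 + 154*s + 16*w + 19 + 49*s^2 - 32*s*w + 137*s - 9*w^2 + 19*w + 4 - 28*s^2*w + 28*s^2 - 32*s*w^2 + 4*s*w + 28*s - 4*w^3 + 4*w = s^2*(77 - 28*w) + s*(-32*w^2 - 28*w + 319) - 4*w^3 - 9*w^2 + 39*w + 44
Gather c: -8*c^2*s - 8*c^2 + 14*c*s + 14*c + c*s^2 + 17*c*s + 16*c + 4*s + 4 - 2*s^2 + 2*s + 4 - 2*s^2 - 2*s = c^2*(-8*s - 8) + c*(s^2 + 31*s + 30) - 4*s^2 + 4*s + 8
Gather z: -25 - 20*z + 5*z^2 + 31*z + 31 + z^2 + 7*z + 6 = 6*z^2 + 18*z + 12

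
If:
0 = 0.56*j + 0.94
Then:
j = -1.68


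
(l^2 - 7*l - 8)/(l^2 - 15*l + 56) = (l + 1)/(l - 7)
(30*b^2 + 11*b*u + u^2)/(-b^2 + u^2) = (30*b^2 + 11*b*u + u^2)/(-b^2 + u^2)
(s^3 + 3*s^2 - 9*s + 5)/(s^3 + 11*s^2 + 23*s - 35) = (s - 1)/(s + 7)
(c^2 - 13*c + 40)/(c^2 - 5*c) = (c - 8)/c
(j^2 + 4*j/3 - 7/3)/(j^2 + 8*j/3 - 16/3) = (3*j^2 + 4*j - 7)/(3*j^2 + 8*j - 16)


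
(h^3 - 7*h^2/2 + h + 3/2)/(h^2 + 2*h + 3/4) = 2*(h^2 - 4*h + 3)/(2*h + 3)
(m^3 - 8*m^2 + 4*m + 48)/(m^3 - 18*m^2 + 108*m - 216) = (m^2 - 2*m - 8)/(m^2 - 12*m + 36)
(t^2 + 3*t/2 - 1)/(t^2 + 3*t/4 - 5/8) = 4*(t + 2)/(4*t + 5)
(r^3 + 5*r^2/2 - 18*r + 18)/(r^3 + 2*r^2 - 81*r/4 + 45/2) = 2*(r - 2)/(2*r - 5)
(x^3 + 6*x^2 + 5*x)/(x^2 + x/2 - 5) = 2*x*(x^2 + 6*x + 5)/(2*x^2 + x - 10)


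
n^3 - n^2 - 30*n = n*(n - 6)*(n + 5)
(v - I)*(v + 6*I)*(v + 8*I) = v^3 + 13*I*v^2 - 34*v + 48*I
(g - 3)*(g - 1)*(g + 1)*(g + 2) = g^4 - g^3 - 7*g^2 + g + 6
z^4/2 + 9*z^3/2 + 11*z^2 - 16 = (z/2 + 1)*(z - 1)*(z + 4)^2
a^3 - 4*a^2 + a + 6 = (a - 3)*(a - 2)*(a + 1)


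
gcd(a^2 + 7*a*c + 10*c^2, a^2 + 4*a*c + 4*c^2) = a + 2*c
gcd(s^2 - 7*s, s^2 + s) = s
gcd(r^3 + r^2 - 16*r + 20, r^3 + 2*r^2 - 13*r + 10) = r^2 + 3*r - 10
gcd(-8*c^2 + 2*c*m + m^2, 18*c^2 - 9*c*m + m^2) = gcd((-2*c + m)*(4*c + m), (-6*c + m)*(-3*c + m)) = 1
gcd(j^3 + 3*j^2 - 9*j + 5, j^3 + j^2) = 1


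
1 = 1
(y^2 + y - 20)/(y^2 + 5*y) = (y - 4)/y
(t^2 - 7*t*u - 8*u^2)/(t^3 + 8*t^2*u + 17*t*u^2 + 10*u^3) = (t - 8*u)/(t^2 + 7*t*u + 10*u^2)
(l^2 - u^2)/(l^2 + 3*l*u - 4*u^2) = (l + u)/(l + 4*u)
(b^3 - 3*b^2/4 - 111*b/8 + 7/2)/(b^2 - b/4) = b - 1/2 - 14/b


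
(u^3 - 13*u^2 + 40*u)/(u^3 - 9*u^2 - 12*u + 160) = u/(u + 4)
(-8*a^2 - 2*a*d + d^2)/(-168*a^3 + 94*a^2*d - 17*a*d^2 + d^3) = (2*a + d)/(42*a^2 - 13*a*d + d^2)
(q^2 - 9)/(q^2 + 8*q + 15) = (q - 3)/(q + 5)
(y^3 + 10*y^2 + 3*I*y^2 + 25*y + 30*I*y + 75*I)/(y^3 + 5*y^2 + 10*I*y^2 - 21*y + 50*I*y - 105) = (y + 5)/(y + 7*I)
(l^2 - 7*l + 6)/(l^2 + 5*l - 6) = (l - 6)/(l + 6)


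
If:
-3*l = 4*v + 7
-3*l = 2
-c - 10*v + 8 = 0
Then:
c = 41/2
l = -2/3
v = -5/4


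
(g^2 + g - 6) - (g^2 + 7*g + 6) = -6*g - 12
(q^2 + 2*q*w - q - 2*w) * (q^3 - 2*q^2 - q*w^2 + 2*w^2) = q^5 + 2*q^4*w - 3*q^4 - q^3*w^2 - 6*q^3*w + 2*q^3 - 2*q^2*w^3 + 3*q^2*w^2 + 4*q^2*w + 6*q*w^3 - 2*q*w^2 - 4*w^3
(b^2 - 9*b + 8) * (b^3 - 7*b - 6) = b^5 - 9*b^4 + b^3 + 57*b^2 - 2*b - 48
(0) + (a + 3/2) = a + 3/2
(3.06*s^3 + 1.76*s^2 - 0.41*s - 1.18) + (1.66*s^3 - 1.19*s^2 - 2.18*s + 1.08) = 4.72*s^3 + 0.57*s^2 - 2.59*s - 0.0999999999999999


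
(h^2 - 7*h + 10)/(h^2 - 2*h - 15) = (h - 2)/(h + 3)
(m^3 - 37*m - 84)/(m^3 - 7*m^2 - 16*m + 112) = (m + 3)/(m - 4)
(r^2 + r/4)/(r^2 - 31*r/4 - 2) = r/(r - 8)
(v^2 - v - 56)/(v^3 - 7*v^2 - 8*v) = (v + 7)/(v*(v + 1))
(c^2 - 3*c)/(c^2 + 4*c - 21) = c/(c + 7)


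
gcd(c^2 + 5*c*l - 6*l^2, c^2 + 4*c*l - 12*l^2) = c + 6*l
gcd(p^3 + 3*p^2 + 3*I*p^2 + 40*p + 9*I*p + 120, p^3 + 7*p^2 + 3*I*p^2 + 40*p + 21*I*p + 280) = p^2 + 3*I*p + 40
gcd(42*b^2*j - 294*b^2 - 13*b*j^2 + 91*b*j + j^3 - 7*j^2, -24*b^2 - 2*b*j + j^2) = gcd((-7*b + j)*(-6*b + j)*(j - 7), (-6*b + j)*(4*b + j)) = 6*b - j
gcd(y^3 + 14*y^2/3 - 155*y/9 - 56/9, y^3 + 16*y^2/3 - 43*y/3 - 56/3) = y^2 + 13*y/3 - 56/3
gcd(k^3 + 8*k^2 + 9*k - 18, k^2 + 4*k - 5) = k - 1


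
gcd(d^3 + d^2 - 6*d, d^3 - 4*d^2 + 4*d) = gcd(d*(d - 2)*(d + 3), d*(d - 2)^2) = d^2 - 2*d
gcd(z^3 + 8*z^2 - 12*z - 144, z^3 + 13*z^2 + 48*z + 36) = z^2 + 12*z + 36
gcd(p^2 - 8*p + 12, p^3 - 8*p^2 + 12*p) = p^2 - 8*p + 12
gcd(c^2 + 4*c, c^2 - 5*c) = c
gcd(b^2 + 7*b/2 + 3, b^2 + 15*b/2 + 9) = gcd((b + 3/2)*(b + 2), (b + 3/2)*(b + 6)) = b + 3/2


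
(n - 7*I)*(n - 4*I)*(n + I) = n^3 - 10*I*n^2 - 17*n - 28*I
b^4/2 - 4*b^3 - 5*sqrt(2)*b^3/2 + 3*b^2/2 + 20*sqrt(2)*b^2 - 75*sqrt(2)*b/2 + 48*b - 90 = (b/2 + sqrt(2)/2)*(b - 5)*(b - 3)*(b - 6*sqrt(2))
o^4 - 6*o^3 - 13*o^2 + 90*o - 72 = (o - 6)*(o - 3)*(o - 1)*(o + 4)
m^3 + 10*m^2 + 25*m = m*(m + 5)^2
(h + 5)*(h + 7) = h^2 + 12*h + 35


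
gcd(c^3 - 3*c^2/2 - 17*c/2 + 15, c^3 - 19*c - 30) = c + 3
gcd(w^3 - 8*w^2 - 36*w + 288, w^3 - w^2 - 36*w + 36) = w^2 - 36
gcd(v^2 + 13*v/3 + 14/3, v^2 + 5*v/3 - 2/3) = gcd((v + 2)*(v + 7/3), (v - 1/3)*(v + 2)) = v + 2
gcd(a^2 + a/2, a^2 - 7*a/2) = a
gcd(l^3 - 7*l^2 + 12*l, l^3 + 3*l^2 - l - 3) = 1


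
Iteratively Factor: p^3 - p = (p - 1)*(p^2 + p) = p*(p - 1)*(p + 1)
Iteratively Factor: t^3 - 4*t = (t - 2)*(t^2 + 2*t) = (t - 2)*(t + 2)*(t)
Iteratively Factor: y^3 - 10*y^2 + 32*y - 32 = (y - 4)*(y^2 - 6*y + 8) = (y - 4)*(y - 2)*(y - 4)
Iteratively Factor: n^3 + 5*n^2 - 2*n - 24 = (n + 4)*(n^2 + n - 6) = (n - 2)*(n + 4)*(n + 3)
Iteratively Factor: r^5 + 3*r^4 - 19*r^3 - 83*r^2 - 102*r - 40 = (r + 4)*(r^4 - r^3 - 15*r^2 - 23*r - 10) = (r + 2)*(r + 4)*(r^3 - 3*r^2 - 9*r - 5) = (r + 1)*(r + 2)*(r + 4)*(r^2 - 4*r - 5) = (r - 5)*(r + 1)*(r + 2)*(r + 4)*(r + 1)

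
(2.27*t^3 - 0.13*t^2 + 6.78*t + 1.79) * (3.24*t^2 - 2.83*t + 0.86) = 7.3548*t^5 - 6.8453*t^4 + 24.2873*t^3 - 13.4996*t^2 + 0.765099999999999*t + 1.5394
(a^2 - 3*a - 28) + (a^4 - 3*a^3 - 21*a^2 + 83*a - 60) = a^4 - 3*a^3 - 20*a^2 + 80*a - 88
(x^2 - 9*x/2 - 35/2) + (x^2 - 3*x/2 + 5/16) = 2*x^2 - 6*x - 275/16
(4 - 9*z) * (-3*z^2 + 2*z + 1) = 27*z^3 - 30*z^2 - z + 4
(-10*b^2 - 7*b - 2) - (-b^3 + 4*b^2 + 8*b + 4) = b^3 - 14*b^2 - 15*b - 6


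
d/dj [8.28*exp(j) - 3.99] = 8.28*exp(j)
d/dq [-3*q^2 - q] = -6*q - 1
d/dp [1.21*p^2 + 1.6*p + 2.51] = 2.42*p + 1.6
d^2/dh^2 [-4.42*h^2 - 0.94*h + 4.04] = -8.84000000000000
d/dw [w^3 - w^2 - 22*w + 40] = 3*w^2 - 2*w - 22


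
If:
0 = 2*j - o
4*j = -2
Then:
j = -1/2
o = -1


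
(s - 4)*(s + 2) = s^2 - 2*s - 8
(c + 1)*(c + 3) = c^2 + 4*c + 3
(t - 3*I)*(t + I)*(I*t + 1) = I*t^3 + 3*t^2 + I*t + 3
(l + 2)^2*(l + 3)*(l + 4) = l^4 + 11*l^3 + 44*l^2 + 76*l + 48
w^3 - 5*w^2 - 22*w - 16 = (w - 8)*(w + 1)*(w + 2)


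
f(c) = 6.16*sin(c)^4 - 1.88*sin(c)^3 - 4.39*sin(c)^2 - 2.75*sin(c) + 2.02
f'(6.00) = -1.22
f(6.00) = 2.52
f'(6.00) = -1.22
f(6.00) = 2.52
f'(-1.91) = 6.70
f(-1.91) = 7.16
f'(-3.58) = 5.08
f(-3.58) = 0.12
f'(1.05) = 0.73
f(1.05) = -1.41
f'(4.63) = 1.97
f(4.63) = 8.34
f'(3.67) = 2.52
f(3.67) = 2.93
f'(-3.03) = 1.86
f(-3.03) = 2.28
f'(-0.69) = -4.47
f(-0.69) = 3.49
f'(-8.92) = 2.28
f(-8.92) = 2.87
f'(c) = 24.64*sin(c)^3*cos(c) - 5.64*sin(c)^2*cos(c) - 8.78*sin(c)*cos(c) - 2.75*cos(c)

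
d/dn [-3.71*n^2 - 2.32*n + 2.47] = -7.42*n - 2.32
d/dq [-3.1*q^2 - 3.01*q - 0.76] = -6.2*q - 3.01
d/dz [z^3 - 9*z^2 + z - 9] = 3*z^2 - 18*z + 1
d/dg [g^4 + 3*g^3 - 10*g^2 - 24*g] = 4*g^3 + 9*g^2 - 20*g - 24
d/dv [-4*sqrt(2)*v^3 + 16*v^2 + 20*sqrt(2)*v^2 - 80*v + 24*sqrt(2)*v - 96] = -12*sqrt(2)*v^2 + 32*v + 40*sqrt(2)*v - 80 + 24*sqrt(2)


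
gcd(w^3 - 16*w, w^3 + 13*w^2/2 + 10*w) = w^2 + 4*w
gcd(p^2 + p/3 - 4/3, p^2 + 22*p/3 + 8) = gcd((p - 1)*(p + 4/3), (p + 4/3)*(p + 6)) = p + 4/3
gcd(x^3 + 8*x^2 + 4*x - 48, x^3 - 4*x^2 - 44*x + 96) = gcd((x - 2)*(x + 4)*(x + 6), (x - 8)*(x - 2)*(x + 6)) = x^2 + 4*x - 12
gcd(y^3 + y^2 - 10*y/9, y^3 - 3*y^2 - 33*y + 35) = 1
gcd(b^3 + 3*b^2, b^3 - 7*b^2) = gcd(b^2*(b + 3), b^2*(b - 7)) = b^2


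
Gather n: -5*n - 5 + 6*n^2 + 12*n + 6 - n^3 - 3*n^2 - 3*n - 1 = -n^3 + 3*n^2 + 4*n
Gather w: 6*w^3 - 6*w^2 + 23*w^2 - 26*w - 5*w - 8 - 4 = 6*w^3 + 17*w^2 - 31*w - 12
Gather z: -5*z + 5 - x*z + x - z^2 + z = x - z^2 + z*(-x - 4) + 5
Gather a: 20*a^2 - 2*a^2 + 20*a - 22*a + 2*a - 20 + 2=18*a^2 - 18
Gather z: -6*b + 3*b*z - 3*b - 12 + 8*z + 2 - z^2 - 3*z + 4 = -9*b - z^2 + z*(3*b + 5) - 6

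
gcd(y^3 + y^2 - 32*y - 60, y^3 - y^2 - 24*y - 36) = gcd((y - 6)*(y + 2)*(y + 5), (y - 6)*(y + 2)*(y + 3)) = y^2 - 4*y - 12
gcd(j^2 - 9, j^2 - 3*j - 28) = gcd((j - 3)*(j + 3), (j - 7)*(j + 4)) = 1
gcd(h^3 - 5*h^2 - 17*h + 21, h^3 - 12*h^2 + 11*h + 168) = h^2 - 4*h - 21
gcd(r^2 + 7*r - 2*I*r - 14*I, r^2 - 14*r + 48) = 1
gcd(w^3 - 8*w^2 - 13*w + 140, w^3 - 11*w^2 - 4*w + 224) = w^2 - 3*w - 28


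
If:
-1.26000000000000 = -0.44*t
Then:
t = 2.86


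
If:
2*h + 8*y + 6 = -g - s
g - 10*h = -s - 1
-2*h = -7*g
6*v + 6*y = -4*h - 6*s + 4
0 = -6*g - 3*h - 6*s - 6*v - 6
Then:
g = -55/136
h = -385/272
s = -59/4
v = 8085/544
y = 815/544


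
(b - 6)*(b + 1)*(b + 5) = b^3 - 31*b - 30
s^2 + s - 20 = (s - 4)*(s + 5)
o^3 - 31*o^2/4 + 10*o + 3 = (o - 6)*(o - 2)*(o + 1/4)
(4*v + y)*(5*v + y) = 20*v^2 + 9*v*y + y^2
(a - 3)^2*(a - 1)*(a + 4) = a^4 - 3*a^3 - 13*a^2 + 51*a - 36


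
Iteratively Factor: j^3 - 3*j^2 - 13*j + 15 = (j + 3)*(j^2 - 6*j + 5) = (j - 5)*(j + 3)*(j - 1)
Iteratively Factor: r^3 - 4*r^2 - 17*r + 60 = (r - 3)*(r^2 - r - 20) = (r - 3)*(r + 4)*(r - 5)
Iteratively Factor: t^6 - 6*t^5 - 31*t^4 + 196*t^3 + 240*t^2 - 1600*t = (t - 4)*(t^5 - 2*t^4 - 39*t^3 + 40*t^2 + 400*t) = (t - 4)*(t + 4)*(t^4 - 6*t^3 - 15*t^2 + 100*t) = (t - 4)*(t + 4)^2*(t^3 - 10*t^2 + 25*t) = (t - 5)*(t - 4)*(t + 4)^2*(t^2 - 5*t) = t*(t - 5)*(t - 4)*(t + 4)^2*(t - 5)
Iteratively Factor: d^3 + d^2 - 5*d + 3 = (d - 1)*(d^2 + 2*d - 3) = (d - 1)^2*(d + 3)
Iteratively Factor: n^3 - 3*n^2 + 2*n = (n - 2)*(n^2 - n) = n*(n - 2)*(n - 1)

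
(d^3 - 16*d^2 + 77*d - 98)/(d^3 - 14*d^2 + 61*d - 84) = (d^2 - 9*d + 14)/(d^2 - 7*d + 12)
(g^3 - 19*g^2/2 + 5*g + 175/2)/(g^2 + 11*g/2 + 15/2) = (g^2 - 12*g + 35)/(g + 3)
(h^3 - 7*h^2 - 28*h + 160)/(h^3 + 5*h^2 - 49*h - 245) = (h^2 - 12*h + 32)/(h^2 - 49)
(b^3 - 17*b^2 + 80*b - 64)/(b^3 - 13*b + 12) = (b^2 - 16*b + 64)/(b^2 + b - 12)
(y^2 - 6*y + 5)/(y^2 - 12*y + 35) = (y - 1)/(y - 7)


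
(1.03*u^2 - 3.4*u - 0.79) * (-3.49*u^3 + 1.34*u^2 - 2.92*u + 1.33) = -3.5947*u^5 + 13.2462*u^4 - 4.8065*u^3 + 10.2393*u^2 - 2.2152*u - 1.0507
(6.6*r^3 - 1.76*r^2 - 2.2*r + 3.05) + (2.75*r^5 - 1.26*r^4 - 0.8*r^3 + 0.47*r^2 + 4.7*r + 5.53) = 2.75*r^5 - 1.26*r^4 + 5.8*r^3 - 1.29*r^2 + 2.5*r + 8.58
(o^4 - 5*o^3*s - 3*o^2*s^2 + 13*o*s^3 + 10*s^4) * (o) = o^5 - 5*o^4*s - 3*o^3*s^2 + 13*o^2*s^3 + 10*o*s^4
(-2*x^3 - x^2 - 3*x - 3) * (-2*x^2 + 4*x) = 4*x^5 - 6*x^4 + 2*x^3 - 6*x^2 - 12*x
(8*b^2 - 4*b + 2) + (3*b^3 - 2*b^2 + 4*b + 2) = 3*b^3 + 6*b^2 + 4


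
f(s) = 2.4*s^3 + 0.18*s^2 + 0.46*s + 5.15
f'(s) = 7.2*s^2 + 0.36*s + 0.46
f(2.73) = 56.58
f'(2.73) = 55.10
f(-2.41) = -28.51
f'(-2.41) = 41.41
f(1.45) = 13.51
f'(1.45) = 16.12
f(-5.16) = -322.16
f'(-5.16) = 190.31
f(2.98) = 71.63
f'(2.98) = 65.47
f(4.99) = 310.13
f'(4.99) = 181.54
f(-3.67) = -112.75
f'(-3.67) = 96.11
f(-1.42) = -2.01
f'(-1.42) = 14.47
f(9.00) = 1773.47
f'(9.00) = 586.90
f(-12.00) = -4121.65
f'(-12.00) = 1032.94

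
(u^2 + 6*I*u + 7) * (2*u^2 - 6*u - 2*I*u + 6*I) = 2*u^4 - 6*u^3 + 10*I*u^3 + 26*u^2 - 30*I*u^2 - 78*u - 14*I*u + 42*I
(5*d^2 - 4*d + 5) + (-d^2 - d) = 4*d^2 - 5*d + 5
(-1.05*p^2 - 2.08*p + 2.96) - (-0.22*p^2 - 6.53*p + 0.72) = -0.83*p^2 + 4.45*p + 2.24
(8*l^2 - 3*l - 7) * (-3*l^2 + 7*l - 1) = -24*l^4 + 65*l^3 - 8*l^2 - 46*l + 7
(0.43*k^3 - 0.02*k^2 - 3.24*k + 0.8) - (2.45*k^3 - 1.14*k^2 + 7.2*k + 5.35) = -2.02*k^3 + 1.12*k^2 - 10.44*k - 4.55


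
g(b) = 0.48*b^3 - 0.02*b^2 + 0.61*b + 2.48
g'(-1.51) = 3.95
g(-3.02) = -12.77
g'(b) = 1.44*b^2 - 0.04*b + 0.61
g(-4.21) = -36.26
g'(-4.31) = 27.53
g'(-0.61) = 1.17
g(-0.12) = 2.41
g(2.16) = 8.54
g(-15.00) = -1631.17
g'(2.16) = 7.24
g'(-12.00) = 208.45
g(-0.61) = 1.99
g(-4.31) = -38.95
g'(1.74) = 4.90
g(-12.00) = -837.16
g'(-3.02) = 13.86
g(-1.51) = -0.14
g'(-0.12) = 0.64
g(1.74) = 6.01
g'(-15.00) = 325.21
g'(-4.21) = 26.30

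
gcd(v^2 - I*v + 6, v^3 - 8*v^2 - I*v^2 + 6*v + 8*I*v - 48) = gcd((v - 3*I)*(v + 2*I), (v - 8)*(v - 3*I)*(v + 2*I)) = v^2 - I*v + 6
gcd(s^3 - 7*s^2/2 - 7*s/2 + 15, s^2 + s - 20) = 1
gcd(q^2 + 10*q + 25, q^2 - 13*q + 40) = 1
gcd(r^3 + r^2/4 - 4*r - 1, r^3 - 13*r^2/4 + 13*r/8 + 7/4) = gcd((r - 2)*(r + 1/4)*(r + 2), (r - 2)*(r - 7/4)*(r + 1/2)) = r - 2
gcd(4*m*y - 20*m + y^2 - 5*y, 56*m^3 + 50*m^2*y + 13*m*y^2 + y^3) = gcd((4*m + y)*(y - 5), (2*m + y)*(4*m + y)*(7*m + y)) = 4*m + y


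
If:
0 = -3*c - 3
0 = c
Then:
No Solution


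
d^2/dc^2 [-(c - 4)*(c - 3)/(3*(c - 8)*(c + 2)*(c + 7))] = 2*(-c^6 + 21*c^5 - 225*c^4 - 525*c^3 + 6420*c^2 + 408*c - 99728)/(3*(c^9 + 3*c^8 - 171*c^7 - 683*c^6 + 9246*c^5 + 48732*c^4 - 118504*c^3 - 1092672*c^2 - 2182656*c - 1404928))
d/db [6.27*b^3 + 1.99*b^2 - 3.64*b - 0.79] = 18.81*b^2 + 3.98*b - 3.64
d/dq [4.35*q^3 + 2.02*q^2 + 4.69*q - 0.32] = 13.05*q^2 + 4.04*q + 4.69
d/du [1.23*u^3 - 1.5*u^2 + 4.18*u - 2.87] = 3.69*u^2 - 3.0*u + 4.18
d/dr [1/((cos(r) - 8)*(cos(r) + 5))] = (2*cos(r) - 3)*sin(r)/((cos(r) - 8)^2*(cos(r) + 5)^2)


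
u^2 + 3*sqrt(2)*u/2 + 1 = (u + sqrt(2)/2)*(u + sqrt(2))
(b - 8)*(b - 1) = b^2 - 9*b + 8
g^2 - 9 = (g - 3)*(g + 3)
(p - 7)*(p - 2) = p^2 - 9*p + 14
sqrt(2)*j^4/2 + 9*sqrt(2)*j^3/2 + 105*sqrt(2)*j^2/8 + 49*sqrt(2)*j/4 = j*(j + 7/2)^2*(sqrt(2)*j/2 + sqrt(2))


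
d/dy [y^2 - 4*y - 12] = 2*y - 4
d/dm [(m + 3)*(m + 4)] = 2*m + 7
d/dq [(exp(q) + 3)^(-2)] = -2*exp(q)/(exp(q) + 3)^3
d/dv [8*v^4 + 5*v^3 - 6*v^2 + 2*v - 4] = 32*v^3 + 15*v^2 - 12*v + 2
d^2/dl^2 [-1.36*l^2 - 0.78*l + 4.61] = -2.72000000000000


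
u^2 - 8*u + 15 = (u - 5)*(u - 3)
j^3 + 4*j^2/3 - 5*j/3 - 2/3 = (j - 1)*(j + 1/3)*(j + 2)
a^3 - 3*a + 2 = (a - 1)^2*(a + 2)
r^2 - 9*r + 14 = (r - 7)*(r - 2)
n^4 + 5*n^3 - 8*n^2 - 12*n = n*(n - 2)*(n + 1)*(n + 6)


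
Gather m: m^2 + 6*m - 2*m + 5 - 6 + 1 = m^2 + 4*m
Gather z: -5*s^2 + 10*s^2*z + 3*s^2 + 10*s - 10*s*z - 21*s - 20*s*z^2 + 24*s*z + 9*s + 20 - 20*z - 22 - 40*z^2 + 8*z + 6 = -2*s^2 - 2*s + z^2*(-20*s - 40) + z*(10*s^2 + 14*s - 12) + 4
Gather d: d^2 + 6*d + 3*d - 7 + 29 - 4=d^2 + 9*d + 18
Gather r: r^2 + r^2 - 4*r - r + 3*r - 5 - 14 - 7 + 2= 2*r^2 - 2*r - 24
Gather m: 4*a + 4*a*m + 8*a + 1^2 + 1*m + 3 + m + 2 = 12*a + m*(4*a + 2) + 6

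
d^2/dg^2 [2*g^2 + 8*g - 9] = 4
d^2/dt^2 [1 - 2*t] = 0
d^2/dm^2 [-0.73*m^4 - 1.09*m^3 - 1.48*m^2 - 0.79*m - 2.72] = -8.76*m^2 - 6.54*m - 2.96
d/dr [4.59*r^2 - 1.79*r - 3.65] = 9.18*r - 1.79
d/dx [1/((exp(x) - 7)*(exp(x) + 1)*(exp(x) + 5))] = -((exp(x) - 7)*(exp(x) + 1) + (exp(x) - 7)*(exp(x) + 5) + (exp(x) + 1)*(exp(x) + 5))/(4*(exp(x) - 7)^2*(exp(x) + 5)^2*cosh(x/2)^2)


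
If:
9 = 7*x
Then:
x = 9/7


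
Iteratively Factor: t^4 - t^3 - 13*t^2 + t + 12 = (t + 3)*(t^3 - 4*t^2 - t + 4) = (t - 4)*(t + 3)*(t^2 - 1) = (t - 4)*(t - 1)*(t + 3)*(t + 1)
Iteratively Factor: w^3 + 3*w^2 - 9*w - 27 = (w + 3)*(w^2 - 9) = (w - 3)*(w + 3)*(w + 3)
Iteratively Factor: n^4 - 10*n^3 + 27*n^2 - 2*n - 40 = (n - 2)*(n^3 - 8*n^2 + 11*n + 20) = (n - 2)*(n + 1)*(n^2 - 9*n + 20) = (n - 4)*(n - 2)*(n + 1)*(n - 5)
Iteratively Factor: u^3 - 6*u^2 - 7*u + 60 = (u - 4)*(u^2 - 2*u - 15) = (u - 4)*(u + 3)*(u - 5)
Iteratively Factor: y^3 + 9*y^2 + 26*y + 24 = (y + 2)*(y^2 + 7*y + 12) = (y + 2)*(y + 3)*(y + 4)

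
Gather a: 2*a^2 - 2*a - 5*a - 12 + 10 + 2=2*a^2 - 7*a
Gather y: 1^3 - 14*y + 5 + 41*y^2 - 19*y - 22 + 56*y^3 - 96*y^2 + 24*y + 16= 56*y^3 - 55*y^2 - 9*y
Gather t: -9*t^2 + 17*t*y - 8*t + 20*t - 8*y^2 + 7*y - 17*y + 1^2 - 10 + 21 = -9*t^2 + t*(17*y + 12) - 8*y^2 - 10*y + 12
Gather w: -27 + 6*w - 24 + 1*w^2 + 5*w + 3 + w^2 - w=2*w^2 + 10*w - 48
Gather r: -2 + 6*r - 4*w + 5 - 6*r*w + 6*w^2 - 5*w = r*(6 - 6*w) + 6*w^2 - 9*w + 3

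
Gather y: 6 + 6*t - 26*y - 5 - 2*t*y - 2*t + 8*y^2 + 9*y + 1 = 4*t + 8*y^2 + y*(-2*t - 17) + 2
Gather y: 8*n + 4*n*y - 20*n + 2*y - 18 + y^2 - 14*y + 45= -12*n + y^2 + y*(4*n - 12) + 27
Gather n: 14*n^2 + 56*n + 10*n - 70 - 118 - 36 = 14*n^2 + 66*n - 224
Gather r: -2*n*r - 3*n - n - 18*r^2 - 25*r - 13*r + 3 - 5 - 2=-4*n - 18*r^2 + r*(-2*n - 38) - 4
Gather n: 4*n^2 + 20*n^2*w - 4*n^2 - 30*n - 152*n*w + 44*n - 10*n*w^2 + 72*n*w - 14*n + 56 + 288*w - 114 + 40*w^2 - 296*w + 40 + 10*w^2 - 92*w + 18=20*n^2*w + n*(-10*w^2 - 80*w) + 50*w^2 - 100*w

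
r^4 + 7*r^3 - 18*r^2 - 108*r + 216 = (r - 3)*(r - 2)*(r + 6)^2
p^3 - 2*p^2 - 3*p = p*(p - 3)*(p + 1)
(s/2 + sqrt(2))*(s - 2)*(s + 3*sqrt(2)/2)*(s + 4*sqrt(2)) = s^4/2 - s^3 + 15*sqrt(2)*s^3/4 - 15*sqrt(2)*s^2/2 + 17*s^2 - 34*s + 12*sqrt(2)*s - 24*sqrt(2)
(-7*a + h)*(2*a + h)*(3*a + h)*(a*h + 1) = -42*a^4*h - 29*a^3*h^2 - 42*a^3 - 2*a^2*h^3 - 29*a^2*h + a*h^4 - 2*a*h^2 + h^3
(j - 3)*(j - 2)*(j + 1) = j^3 - 4*j^2 + j + 6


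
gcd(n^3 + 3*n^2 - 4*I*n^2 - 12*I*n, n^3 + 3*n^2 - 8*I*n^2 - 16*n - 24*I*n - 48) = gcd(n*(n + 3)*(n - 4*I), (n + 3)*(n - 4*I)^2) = n^2 + n*(3 - 4*I) - 12*I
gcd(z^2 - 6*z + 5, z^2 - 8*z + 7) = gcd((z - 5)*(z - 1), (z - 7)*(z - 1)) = z - 1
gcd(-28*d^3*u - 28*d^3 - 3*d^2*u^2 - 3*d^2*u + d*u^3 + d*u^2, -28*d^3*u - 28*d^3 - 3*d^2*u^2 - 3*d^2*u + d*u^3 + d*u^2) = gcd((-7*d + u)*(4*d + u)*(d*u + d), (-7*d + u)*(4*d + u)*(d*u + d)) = -28*d^3*u - 28*d^3 - 3*d^2*u^2 - 3*d^2*u + d*u^3 + d*u^2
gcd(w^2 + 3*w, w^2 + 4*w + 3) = w + 3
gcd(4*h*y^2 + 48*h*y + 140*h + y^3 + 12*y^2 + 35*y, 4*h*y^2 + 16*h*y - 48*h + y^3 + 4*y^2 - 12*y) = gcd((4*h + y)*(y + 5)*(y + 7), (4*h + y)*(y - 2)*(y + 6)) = 4*h + y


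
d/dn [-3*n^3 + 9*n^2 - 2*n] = -9*n^2 + 18*n - 2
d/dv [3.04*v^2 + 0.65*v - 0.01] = 6.08*v + 0.65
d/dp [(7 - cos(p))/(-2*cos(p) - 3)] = -17*sin(p)/(2*cos(p) + 3)^2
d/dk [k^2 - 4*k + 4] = 2*k - 4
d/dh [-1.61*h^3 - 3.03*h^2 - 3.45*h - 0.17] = -4.83*h^2 - 6.06*h - 3.45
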